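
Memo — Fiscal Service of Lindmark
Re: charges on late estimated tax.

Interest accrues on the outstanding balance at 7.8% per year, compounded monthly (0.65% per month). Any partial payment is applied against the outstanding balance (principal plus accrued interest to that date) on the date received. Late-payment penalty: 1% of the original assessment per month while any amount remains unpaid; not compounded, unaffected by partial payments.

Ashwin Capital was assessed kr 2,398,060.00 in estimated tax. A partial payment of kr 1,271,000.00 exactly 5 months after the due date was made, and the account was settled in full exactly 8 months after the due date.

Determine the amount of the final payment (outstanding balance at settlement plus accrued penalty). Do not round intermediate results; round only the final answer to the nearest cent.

kr 1,421,532.06

Balance at month 5: kr 2,398,060.0000 × (1 + 0.0065)^5 = kr 2,477,016.7375…
After kr 1,271,000.00 payment: kr 2,477,016.7375… − kr 1,271,000.00 = kr 1,206,016.7375…
Balance at month 8: kr 1,206,016.7375… × (1 + 0.0065)^3 = kr 1,229,687.2577…
Penalty: 8 × 1% × kr 2,398,060.00 = kr 191,844.80
Final settlement = outstanding balance + penalty = kr 1,229,687.2577… + kr 191,844.80 = kr 1,421,532.06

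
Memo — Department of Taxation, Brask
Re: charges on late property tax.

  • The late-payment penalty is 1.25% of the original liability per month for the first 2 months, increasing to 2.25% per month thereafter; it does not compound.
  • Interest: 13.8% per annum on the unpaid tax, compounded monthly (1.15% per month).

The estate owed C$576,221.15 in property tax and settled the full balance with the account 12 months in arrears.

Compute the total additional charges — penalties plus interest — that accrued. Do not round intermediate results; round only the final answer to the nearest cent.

Penalty, months 1–2: 2 × 1.25% × C$576,221.15 = C$14,405.53…
Penalty, months 3–12: 10 × 2.25% × C$576,221.15 = C$129,649.76…
Interest: C$576,221.15 × ((1 + 0.0115)^12 − 1) = C$576,221.15 × 0.1470719… = C$84,745.9460…
Penalties + interest = C$144,055.2875 + C$84,745.9460… = C$228,801.23

C$228,801.23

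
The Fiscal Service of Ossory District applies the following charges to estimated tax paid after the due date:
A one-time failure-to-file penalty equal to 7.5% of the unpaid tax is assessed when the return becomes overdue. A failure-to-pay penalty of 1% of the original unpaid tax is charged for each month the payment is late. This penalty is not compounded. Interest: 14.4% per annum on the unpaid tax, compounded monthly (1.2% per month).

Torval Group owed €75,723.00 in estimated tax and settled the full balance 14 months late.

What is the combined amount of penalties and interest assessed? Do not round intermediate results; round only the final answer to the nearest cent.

Failure-to-file penalty: 7.5% × €75,723.00 = €5,679.23…
Failure-to-pay penalty: 14 × 1% × €75,723.00 = €10,601.22
Interest: €75,723.00 × ((1 + 0.012)^14 − 1) = €75,723.00 × 0.1817543… = €13,762.9775…
Penalties + interest = €16,280.4450 + €13,762.9775… = €30,043.42

€30,043.42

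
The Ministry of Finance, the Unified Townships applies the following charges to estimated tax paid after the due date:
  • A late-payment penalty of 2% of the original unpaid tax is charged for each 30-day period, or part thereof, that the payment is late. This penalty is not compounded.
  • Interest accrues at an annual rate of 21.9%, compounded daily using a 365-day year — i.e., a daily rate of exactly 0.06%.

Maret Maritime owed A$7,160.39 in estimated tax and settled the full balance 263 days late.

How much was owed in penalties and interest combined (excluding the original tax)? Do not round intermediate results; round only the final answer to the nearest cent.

A$2,512.41

Penalty periods: ⌈263/30⌉ = 9; penalty = 9 × 2% × A$7,160.39 = A$1,288.87…
Interest: A$7,160.39 × ((1 + 0.0006)^263 − 1) = A$7,160.39 × 0.17087658… = A$1,223.5429…
Penalties + interest = A$1,288.8702 + A$1,223.5429… = A$2,512.41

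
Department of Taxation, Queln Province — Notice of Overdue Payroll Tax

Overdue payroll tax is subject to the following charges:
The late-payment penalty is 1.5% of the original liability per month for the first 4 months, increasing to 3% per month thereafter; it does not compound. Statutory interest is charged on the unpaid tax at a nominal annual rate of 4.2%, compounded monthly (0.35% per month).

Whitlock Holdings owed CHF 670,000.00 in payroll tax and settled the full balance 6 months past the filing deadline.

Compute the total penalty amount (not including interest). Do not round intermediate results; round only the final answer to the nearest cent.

Penalty, months 1–4: 4 × 1.5% × CHF 670,000.00 = CHF 40,200.00
Penalty, months 5–6: 2 × 3% × CHF 670,000.00 = CHF 40,200.00
Total penalty = CHF 40,200.00 + CHF 40,200.00 = CHF 80,400.00

CHF 80,400.00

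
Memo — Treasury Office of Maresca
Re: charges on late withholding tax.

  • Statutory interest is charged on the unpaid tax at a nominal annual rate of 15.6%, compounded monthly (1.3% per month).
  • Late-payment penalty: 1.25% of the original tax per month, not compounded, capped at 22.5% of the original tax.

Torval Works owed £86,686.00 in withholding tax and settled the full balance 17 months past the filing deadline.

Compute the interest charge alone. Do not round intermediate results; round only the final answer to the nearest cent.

£21,285.60

Interest: £86,686.00 × ((1 + 0.013)^17 − 1) = £86,686.00 × 0.2455483… = £21,285.5994…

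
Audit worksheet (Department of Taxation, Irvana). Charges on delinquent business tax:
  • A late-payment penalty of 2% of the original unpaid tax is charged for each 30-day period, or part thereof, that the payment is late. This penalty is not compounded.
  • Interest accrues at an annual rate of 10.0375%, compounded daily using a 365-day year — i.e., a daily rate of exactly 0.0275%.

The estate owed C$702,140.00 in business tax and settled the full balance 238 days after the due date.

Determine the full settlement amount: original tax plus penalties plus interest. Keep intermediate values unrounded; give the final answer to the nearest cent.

Penalty periods: ⌈238/30⌉ = 8; penalty = 8 × 2% × C$702,140.00 = C$112,342.40
Interest: C$702,140.00 × ((1 + 0.000275)^238 − 1) = C$702,140.00 × 0.06762975… = C$47,485.5511…
Total = C$702,140.00 + C$112,342.4000 + C$47,485.5511… = C$861,967.95

C$861,967.95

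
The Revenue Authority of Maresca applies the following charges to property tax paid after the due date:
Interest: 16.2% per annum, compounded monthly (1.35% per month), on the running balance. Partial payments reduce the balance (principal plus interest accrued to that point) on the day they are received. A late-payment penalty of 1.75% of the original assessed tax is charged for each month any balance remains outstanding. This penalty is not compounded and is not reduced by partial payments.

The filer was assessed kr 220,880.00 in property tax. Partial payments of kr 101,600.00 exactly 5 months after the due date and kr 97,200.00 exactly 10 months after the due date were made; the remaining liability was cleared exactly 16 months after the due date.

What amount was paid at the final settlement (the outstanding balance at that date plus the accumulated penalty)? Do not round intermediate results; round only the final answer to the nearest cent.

kr 112,493.11

Balance at month 5: kr 220,880.0000 × (1 + 0.0135)^5 = kr 236,197.4251…
After kr 101,600.00 payment: kr 236,197.4251… − kr 101,600.00 = kr 134,597.4251…
Balance at month 10: kr 134,597.4251… × (1 + 0.0135)^5 = kr 143,931.3891…
After kr 97,200.00 payment: kr 143,931.3891… − kr 97,200.00 = kr 46,731.3891…
Balance at month 16: kr 46,731.3891… × (1 + 0.0135)^6 = kr 50,646.7065…
Penalty: 16 × 1.75% × kr 220,880.00 = kr 61,846.40
Final settlement = outstanding balance + penalty = kr 50,646.7065… + kr 61,846.40 = kr 112,493.11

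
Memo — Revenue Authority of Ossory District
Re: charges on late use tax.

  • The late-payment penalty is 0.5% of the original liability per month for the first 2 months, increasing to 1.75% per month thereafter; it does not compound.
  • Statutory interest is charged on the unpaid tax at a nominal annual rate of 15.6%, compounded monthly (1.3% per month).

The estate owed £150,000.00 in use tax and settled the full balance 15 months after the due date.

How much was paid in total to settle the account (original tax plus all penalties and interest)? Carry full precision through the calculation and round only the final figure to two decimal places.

£217,692.71

Penalty, months 1–2: 2 × 0.5% × £150,000.00 = £1,500.00
Penalty, months 3–15: 13 × 1.75% × £150,000.00 = £34,125.00
Interest: £150,000.00 × ((1 + 0.013)^15 − 1) = £150,000.00 × 0.2137848… = £32,067.7140…
Total = £150,000.00 + £35,625.0000 + £32,067.7140… = £217,692.71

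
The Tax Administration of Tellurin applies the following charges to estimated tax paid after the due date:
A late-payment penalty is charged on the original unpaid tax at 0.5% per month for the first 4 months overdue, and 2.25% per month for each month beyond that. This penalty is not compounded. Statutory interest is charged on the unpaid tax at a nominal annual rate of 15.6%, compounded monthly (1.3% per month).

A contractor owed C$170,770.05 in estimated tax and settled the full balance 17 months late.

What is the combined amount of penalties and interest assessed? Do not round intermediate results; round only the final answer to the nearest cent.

C$95,297.94

Penalty, months 1–4: 4 × 0.5% × C$170,770.05 = C$3,415.40…
Penalty, months 5–17: 13 × 2.25% × C$170,770.05 = C$49,950.24…
Interest: C$170,770.05 × ((1 + 0.013)^17 − 1) = C$170,770.05 × 0.2455483… = C$41,932.2944…
Penalties + interest = C$53,365.6406… + C$41,932.2944… = C$95,297.94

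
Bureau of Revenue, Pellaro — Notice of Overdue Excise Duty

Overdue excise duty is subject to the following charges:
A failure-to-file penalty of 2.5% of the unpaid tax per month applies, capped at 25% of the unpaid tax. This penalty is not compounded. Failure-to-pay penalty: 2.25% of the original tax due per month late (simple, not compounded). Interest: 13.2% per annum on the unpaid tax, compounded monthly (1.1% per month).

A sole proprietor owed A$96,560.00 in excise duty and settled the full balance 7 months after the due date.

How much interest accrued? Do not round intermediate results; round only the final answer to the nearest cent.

A$7,685.03

Interest: A$96,560.00 × ((1 + 0.011)^7 − 1) = A$96,560.00 × 0.0795881… = A$7,685.0270…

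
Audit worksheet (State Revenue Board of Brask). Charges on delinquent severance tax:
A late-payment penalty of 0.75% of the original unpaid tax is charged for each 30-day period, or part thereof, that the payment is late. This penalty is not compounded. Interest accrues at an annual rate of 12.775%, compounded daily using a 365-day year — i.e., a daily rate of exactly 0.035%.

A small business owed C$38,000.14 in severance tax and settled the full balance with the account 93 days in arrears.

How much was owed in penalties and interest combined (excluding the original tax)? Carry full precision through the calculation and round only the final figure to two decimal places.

Penalty periods: ⌈93/30⌉ = 4; penalty = 4 × 0.75% × C$38,000.14 = C$1,140.00…
Interest: C$38,000.14 × ((1 + 0.00035)^93 − 1) = C$38,000.14 × 0.03307966… = C$1,257.0318…
Penalties + interest = C$1,140.0042 + C$1,257.0318… = C$2,397.04

C$2,397.04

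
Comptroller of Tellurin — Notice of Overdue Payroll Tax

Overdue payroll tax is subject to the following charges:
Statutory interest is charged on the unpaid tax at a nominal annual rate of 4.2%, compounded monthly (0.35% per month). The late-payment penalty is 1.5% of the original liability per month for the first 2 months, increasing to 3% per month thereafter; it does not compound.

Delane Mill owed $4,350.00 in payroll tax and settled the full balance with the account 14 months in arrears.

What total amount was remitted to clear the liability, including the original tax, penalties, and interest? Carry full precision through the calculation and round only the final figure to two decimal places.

$6,264.57

Penalty, months 1–2: 2 × 1.5% × $4,350.00 = $130.50
Penalty, months 3–14: 12 × 3% × $4,350.00 = $1,566.00
Interest: $4,350.00 × ((1 + 0.0035)^14 − 1) = $4,350.00 × 0.0501305… = $218.0677…
Total = $4,350.00 + $1,696.5000 + $218.0677… = $6,264.57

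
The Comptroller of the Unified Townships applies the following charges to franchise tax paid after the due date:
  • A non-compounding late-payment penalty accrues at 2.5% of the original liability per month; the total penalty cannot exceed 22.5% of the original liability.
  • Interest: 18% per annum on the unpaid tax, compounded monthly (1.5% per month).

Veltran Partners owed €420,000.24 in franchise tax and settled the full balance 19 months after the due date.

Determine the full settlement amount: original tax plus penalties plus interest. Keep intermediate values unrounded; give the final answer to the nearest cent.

€651,819.69

Penalty (uncapped): 19 × 2.5% × €420,000.24 = €199,500.11…; cap = 22.5% × €420,000.24 = €94,500.05… → penalty = €94,500.05…
Interest: €420,000.24 × ((1 + 0.015)^19 − 1) = €420,000.24 × 0.3269507… = €137,319.3915…
Total = €420,000.24 + €94,500.0540 + €137,319.3915… = €651,819.69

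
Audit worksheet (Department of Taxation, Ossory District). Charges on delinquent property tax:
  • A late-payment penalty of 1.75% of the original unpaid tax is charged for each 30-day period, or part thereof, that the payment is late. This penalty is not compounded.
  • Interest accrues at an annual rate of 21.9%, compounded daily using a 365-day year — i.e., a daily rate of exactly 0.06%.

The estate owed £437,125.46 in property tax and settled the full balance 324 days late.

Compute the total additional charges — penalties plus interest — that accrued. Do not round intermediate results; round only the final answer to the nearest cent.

Penalty periods: ⌈324/30⌉ = 11; penalty = 11 × 1.75% × £437,125.46 = £84,146.65…
Interest: £437,125.46 × ((1 + 0.0006)^324 − 1) = £437,125.46 × 0.21451121… = £93,768.3133…
Penalties + interest = £84,146.6511… + £93,768.3133… = £177,914.96

£177,914.96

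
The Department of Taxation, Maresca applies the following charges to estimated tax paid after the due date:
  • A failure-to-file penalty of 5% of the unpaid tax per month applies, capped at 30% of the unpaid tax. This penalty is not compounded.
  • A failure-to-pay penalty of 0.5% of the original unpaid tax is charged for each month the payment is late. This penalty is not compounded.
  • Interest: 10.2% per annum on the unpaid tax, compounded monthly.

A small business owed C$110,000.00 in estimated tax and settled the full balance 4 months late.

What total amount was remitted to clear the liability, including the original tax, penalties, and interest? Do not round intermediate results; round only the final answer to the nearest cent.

Failure-to-file: 4 × 5% × C$110,000.00 = C$22,000.00 (under the 30% cap)
Failure-to-pay penalty = 0.5% × C$110,000.00 × 4 mo = C$2,200.00
Interest (10.2%/yr ÷ 12 = 0.85%/month): C$110,000.00 × ((1 + 0.0085)^4 − 1) = C$3,787.9558…
Total = C$110,000.00 + C$24,200.0000 + C$3,787.9558… = C$137,987.96

C$137,987.96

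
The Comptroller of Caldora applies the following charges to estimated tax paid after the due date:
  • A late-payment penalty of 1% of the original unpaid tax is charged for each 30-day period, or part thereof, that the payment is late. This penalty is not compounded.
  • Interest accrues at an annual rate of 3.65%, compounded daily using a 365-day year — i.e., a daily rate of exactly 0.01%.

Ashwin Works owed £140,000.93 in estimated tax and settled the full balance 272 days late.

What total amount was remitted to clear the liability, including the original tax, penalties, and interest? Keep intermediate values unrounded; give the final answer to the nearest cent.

Penalty periods: ⌈272/30⌉ = 10; penalty = 10 × 1% × £140,000.93 = £14,000.09…
Interest: £140,000.93 × ((1 + 0.0001)^272 − 1) = £140,000.93 × 0.02757190… = £3,860.0916…
Total = £140,000.93 + £14,000.0930 + £3,860.0916… = £157,861.11

£157,861.11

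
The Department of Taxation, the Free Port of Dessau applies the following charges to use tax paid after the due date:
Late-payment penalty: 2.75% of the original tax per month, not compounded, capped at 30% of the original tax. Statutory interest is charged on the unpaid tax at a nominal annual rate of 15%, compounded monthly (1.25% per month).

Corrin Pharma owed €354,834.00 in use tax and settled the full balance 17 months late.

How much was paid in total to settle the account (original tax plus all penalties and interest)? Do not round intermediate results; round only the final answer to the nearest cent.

Penalty (uncapped): 17 × 2.75% × €354,834.00 = €165,884.90…; cap = 30% × €354,834.00 = €106,450.20 → penalty = €106,450.20
Interest: €354,834.00 × ((1 + 0.0125)^17 − 1) = €354,834.00 × 0.2351382… = €83,435.0164…
Total = €354,834.00 + €106,450.2000 + €83,435.0164… = €544,719.22

€544,719.22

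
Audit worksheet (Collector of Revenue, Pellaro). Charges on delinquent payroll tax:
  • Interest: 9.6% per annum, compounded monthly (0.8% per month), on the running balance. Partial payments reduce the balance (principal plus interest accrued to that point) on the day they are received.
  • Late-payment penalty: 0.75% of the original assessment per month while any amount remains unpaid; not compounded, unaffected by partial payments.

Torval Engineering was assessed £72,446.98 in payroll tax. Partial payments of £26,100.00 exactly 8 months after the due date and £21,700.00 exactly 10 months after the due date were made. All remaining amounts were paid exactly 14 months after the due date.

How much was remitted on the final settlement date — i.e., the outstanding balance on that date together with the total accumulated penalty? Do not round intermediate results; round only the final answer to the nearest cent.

Balance at month 8: £72,446.9800 × (1 + 0.008)^8 = £77,215.5098…
After £26,100.00 payment: £77,215.5098… − £26,100.00 = £51,115.5098…
Balance at month 10: £51,115.5098… × (1 + 0.008)^2 = £51,936.6294…
After £21,700.00 payment: £51,936.6294… − £21,700.00 = £30,236.6294…
Balance at month 14: £30,236.6294… × (1 + 0.008)^4 = £31,215.8744…
Penalty: 14 × 0.75% × £72,446.98 = £7,606.93…
Final settlement = outstanding balance + penalty = £31,215.8744… + £7,606.93… = £38,822.81

£38,822.81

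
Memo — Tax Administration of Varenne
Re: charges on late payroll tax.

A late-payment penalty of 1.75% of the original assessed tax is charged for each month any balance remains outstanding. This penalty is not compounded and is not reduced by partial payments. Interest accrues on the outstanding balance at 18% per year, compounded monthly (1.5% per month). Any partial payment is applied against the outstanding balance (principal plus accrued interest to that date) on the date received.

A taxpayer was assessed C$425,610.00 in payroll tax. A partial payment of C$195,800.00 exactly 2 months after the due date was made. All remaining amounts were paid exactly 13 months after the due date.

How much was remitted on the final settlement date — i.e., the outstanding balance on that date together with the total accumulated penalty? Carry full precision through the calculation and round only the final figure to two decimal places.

C$382,683.93

Balance at month 2: C$425,610.0000 × (1 + 0.015)^2 = C$438,474.0623…
After C$195,800.00 payment: C$438,474.0623… − C$195,800.00 = C$242,674.0623…
Balance at month 13: C$242,674.0623… × (1 + 0.015)^11 = C$285,857.6538…
Penalty: 13 × 1.75% × C$425,610.00 = C$96,826.28…
Final settlement = outstanding balance + penalty = C$285,857.6538… + C$96,826.28… = C$382,683.93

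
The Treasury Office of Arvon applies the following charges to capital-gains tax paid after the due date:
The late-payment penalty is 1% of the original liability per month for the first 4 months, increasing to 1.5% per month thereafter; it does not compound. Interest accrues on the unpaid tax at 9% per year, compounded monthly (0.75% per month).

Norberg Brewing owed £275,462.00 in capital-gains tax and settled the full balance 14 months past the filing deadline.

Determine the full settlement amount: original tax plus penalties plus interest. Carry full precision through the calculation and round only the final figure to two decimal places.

£358,176.50

Penalty, months 1–4: 4 × 1% × £275,462.00 = £11,018.48
Penalty, months 5–14: 10 × 1.5% × £275,462.00 = £41,319.30
Interest: £275,462.00 × ((1 + 0.0075)^14 − 1) = £275,462.00 × 0.1102755… = £30,376.7174…
Total = £275,462.00 + £52,337.7800 + £30,376.7174… = £358,176.50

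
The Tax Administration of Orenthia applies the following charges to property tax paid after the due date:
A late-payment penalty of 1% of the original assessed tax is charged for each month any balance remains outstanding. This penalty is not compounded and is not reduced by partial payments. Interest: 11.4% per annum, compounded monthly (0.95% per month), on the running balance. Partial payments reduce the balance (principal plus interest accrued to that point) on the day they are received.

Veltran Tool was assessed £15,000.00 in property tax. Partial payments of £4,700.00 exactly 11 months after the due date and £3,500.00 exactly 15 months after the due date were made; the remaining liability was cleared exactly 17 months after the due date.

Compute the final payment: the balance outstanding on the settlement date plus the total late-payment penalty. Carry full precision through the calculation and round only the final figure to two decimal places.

£11,624.49

Balance at month 11: £15,000.0000 × (1 + 0.0095)^11 = £16,644.1191…
After £4,700.00 payment: £16,644.1191… − £4,700.00 = £11,944.1191…
Balance at month 15: £11,944.1191… × (1 + 0.0095)^4 = £12,404.5044…
After £3,500.00 payment: £12,404.5044… − £3,500.00 = £8,904.5044…
Balance at month 17: £8,904.5044… × (1 + 0.0095)^2 = £9,074.4937…
Penalty: 17 × 1% × £15,000.00 = £2,550.00
Final settlement = outstanding balance + penalty = £9,074.4937… + £2,550.00 = £11,624.49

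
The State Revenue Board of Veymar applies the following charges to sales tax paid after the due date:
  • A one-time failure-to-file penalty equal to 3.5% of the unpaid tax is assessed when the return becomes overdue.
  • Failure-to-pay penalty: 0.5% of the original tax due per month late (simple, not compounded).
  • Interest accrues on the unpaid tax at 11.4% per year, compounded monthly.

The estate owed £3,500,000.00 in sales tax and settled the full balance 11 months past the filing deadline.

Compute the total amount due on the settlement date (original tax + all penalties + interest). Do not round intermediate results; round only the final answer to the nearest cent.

£4,198,627.79

Failure-to-file penalty: 3.5% × £3,500,000.00 = £122,500.00
Failure-to-pay penalty: 11 × 0.5% × £3,500,000.00 = £192,500.00
Interest (11.4%/yr ÷ 12 = 0.95%/month): £3,500,000.00 × ((1 + 0.0095)^11 − 1) = £383,627.7929…
Total = £3,500,000.00 + £315,000.0000 + £383,627.7929… = £4,198,627.79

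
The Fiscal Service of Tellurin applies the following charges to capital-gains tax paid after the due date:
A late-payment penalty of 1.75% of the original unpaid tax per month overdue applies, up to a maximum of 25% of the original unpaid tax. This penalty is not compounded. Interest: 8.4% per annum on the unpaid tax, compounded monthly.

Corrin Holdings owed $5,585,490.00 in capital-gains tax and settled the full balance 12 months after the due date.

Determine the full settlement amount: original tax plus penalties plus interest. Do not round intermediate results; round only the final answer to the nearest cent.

Penalty: 12 × 1.75% × $5,585,490.00 = $1,172,952.90 (below the 25% cap of $1,396,372.50)
Interest (8.4%/yr ÷ 12 = 0.7%/month): $5,585,490.00 × ((1 + 0.007)^12 − 1) = $487,672.8290…
Total = $5,585,490.00 + $1,172,952.9000 + $487,672.8290… = $7,246,115.73

$7,246,115.73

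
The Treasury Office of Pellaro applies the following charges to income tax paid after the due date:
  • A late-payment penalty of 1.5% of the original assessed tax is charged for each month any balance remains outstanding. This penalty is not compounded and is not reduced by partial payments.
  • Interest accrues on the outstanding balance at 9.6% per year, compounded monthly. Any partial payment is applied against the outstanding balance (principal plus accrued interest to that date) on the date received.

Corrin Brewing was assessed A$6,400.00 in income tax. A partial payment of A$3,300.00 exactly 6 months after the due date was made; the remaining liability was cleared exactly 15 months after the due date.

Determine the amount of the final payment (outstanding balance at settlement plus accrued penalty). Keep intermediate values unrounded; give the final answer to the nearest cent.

A$5,107.19

Monthly rate = 9.6% ÷ 12 = 0.8%
Balance at month 6: A$6,400.0000 × (1 + 0.008)^6 = A$6,713.4099…
After A$3,300.00 payment: A$6,713.4099… − A$3,300.00 = A$3,413.4099…
Balance at month 15: A$3,413.4099… × (1 + 0.008)^9 = A$3,667.1885…
Penalty: 15 × 1.5% × A$6,400.00 = A$1,440.00
Final settlement = outstanding balance + penalty = A$3,667.1885… + A$1,440.00 = A$5,107.19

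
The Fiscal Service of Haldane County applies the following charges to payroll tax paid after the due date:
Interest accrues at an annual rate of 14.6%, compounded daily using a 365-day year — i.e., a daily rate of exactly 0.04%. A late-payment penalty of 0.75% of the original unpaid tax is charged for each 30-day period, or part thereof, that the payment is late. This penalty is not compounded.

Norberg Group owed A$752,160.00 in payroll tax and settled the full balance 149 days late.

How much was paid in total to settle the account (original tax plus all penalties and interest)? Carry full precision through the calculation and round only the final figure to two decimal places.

A$826,548.06

Penalty periods: ⌈149/30⌉ = 5; penalty = 5 × 0.75% × A$752,160.00 = A$28,206.00
Interest: A$752,160.00 × ((1 + 0.0004)^149 − 1) = A$752,160.00 × 0.06139925… = A$46,182.0586…
Total = A$752,160.00 + A$28,206.0000 + A$46,182.0586… = A$826,548.06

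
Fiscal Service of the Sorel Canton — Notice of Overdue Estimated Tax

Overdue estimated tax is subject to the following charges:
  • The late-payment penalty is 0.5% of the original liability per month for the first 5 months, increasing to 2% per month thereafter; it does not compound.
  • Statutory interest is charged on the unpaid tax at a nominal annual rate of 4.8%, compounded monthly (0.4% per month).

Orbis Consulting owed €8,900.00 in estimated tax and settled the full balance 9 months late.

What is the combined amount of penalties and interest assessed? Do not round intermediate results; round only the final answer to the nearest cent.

Penalty, months 1–5: 5 × 0.5% × €8,900.00 = €222.50
Penalty, months 6–9: 4 × 2% × €8,900.00 = €712.00
Interest: €8,900.00 × ((1 + 0.004)^9 − 1) = €8,900.00 × 0.0365814… = €325.5745…
Penalties + interest = €934.5000 + €325.5745… = €1,260.07

€1,260.07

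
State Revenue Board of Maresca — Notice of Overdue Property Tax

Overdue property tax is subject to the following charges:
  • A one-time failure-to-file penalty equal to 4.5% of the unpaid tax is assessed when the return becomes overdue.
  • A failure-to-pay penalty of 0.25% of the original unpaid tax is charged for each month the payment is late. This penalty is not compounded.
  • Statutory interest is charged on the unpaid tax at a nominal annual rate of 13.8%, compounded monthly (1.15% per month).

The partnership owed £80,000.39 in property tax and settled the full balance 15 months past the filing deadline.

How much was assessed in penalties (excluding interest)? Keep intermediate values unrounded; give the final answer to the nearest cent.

Failure-to-file penalty: 4.5% × £80,000.39 = £3,600.02…
Failure-to-pay penalty = 0.25% × £80,000.39 × 15 mo = £3,000.01…
Total penalty = £3,600.02… + £3,000.01… = £6,600.03

£6,600.03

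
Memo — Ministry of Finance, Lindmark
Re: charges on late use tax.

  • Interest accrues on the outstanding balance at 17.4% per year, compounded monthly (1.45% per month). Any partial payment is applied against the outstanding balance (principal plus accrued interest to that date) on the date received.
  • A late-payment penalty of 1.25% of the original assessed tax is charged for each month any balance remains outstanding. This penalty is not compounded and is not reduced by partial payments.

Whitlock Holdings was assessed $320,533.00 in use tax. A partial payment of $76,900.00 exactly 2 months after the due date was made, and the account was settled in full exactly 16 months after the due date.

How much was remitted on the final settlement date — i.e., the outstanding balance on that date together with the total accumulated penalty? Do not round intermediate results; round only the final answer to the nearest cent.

Balance at month 2: $320,533.0000 × (1 + 0.0145)^2 = $329,895.8491…
After $76,900.00 payment: $329,895.8491… − $76,900.00 = $252,995.8491…
Balance at month 16: $252,995.8491… × (1 + 0.0145)^14 = $309,486.7888…
Penalty: 16 × 1.25% × $320,533.00 = $64,106.60
Final settlement = outstanding balance + penalty = $309,486.7888… + $64,106.60 = $373,593.39

$373,593.39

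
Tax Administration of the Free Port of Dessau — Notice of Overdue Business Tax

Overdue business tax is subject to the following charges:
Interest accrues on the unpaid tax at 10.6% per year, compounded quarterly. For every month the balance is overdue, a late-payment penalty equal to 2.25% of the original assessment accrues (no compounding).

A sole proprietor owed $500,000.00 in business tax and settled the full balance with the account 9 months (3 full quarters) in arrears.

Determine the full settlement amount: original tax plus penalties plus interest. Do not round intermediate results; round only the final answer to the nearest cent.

$642,062.68

Late-payment penalty = 2.25% × $500,000.00 × 9 mo = $101,250.00
Interest (10.6%/yr ÷ 4 = 2.65%/quarter): $500,000.00 × ((1 + 0.0265)^3 − 1) = $40,812.6798…
Total = $500,000.00 + $101,250.0000 + $40,812.6798… = $642,062.68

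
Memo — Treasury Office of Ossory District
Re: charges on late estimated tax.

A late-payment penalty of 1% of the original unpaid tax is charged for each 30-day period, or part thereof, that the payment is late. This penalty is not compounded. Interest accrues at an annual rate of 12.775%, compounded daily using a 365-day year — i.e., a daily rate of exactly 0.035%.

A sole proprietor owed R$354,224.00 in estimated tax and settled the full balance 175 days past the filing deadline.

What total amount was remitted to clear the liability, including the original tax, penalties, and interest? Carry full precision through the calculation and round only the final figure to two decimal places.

R$397,847.85

Penalty periods: ⌈175/30⌉ = 6; penalty = 6 × 1% × R$354,224.00 = R$21,253.44
Interest: R$354,224.00 × ((1 + 0.00035)^175 − 1) = R$354,224.00 × 0.06315328… = R$22,370.4071…
Total = R$354,224.00 + R$21,253.4400 + R$22,370.4071… = R$397,847.85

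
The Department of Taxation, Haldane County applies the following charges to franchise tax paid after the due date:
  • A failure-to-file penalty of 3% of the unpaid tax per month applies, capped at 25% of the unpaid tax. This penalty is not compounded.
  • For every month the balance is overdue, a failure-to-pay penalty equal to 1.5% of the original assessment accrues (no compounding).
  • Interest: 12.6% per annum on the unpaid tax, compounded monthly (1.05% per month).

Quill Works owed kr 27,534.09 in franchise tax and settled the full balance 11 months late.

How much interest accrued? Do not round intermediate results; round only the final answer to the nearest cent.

kr 3,352.52

Interest: kr 27,534.09 × ((1 + 0.0105)^11 − 1) = kr 27,534.09 × 0.1217588… = kr 3,352.5186…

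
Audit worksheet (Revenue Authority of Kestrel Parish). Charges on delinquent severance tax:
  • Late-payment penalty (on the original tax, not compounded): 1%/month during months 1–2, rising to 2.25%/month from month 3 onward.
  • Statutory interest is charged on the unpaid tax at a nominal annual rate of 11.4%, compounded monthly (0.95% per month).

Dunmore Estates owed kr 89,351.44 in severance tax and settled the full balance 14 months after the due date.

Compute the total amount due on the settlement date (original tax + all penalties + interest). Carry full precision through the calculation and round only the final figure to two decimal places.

kr 127,909.55

Penalty, months 1–2: 2 × 1% × kr 89,351.44 = kr 1,787.03…
Penalty, months 3–14: 12 × 2.25% × kr 89,351.44 = kr 24,124.89…
Interest: kr 89,351.44 × ((1 + 0.0095)^14 − 1) = kr 89,351.44 × 0.1415331… = kr 12,646.1903…
Total = kr 89,351.44 + kr 25,911.9176 + kr 12,646.1903… = kr 127,909.55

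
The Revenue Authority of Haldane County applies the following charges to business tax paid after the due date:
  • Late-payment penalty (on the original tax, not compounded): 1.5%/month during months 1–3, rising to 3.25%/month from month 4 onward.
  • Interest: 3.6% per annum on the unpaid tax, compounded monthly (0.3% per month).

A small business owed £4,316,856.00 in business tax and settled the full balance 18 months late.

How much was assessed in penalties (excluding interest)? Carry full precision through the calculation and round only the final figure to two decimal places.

£2,298,725.82

Penalty, months 1–3: 3 × 1.5% × £4,316,856.00 = £194,258.52
Penalty, months 4–18: 15 × 3.25% × £4,316,856.00 = £2,104,467.30
Total penalty = £194,258.52 + £2,104,467.30 = £2,298,725.82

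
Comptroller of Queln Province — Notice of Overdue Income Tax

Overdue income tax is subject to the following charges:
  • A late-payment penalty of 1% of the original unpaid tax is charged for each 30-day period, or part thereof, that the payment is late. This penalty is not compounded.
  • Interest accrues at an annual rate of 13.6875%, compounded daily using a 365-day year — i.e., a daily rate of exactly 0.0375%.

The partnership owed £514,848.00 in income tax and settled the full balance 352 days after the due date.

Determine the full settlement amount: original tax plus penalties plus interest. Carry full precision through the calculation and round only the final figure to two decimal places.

Penalty periods: ⌈352/30⌉ = 12; penalty = 12 × 1% × £514,848.00 = £61,781.76
Interest: £514,848.00 × ((1 + 0.000375)^352 − 1) = £514,848.00 × 0.14108008… = £72,634.7992…
Total = £514,848.00 + £61,781.7600 + £72,634.7992… = £649,264.56

£649,264.56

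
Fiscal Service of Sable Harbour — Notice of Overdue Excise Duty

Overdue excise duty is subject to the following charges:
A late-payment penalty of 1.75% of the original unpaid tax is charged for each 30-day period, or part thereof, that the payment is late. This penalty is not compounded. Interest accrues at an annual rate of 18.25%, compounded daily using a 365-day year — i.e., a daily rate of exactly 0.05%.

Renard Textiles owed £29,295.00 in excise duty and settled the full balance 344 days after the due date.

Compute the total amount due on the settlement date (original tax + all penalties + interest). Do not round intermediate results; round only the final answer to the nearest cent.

£40,943.48

Penalty periods: ⌈344/30⌉ = 12; penalty = 12 × 1.75% × £29,295.00 = £6,151.95
Interest: £29,295.00 × ((1 + 0.0005)^344 − 1) = £29,295.00 × 0.18762678… = £5,496.5266…
Total = £29,295.00 + £6,151.9500 + £5,496.5266… = £40,943.48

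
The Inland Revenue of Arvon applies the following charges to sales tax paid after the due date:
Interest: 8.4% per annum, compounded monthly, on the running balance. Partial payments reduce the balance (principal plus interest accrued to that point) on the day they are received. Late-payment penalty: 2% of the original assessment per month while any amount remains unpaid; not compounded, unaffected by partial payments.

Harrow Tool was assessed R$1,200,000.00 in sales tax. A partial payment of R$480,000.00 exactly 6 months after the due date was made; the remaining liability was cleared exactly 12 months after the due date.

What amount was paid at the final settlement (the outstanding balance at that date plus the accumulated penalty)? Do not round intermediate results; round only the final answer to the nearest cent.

R$1,092,256.68

Monthly rate = 8.4% ÷ 12 = 0.7%
Balance at month 6: R$1,200,000.0000 × (1 + 0.007)^6 = R$1,251,290.2753…
After R$480,000.00 payment: R$1,251,290.2753… − R$480,000.00 = R$771,290.2753…
Balance at month 12: R$771,290.2753… × (1 + 0.007)^6 = R$804,256.6842…
Penalty: 12 × 2% × R$1,200,000.00 = R$288,000.00
Final settlement = outstanding balance + penalty = R$804,256.6842… + R$288,000.00 = R$1,092,256.68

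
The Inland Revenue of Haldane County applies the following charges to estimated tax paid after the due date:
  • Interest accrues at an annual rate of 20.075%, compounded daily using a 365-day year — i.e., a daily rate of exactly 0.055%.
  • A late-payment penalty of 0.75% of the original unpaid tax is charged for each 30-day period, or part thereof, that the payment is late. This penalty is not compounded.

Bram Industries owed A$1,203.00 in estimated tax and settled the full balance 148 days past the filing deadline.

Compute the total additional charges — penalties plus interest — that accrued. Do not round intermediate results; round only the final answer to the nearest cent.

A$147.10

Penalty periods: ⌈148/30⌉ = 5; penalty = 5 × 0.75% × A$1,203.00 = A$45.11…
Interest: A$1,203.00 × ((1 + 0.00055)^148 − 1) = A$1,203.00 × 0.08478046… = A$101.9909…
Penalties + interest = A$45.1125 + A$101.9909… = A$147.10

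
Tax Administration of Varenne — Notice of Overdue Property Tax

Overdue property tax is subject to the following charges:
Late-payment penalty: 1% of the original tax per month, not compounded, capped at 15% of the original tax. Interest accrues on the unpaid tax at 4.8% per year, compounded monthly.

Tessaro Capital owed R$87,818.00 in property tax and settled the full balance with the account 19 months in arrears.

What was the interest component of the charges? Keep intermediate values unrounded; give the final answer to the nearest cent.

Interest (4.8%/yr ÷ 12 = 0.4%/month): R$87,818.00 × ((1 + 0.004)^19 − 1) = R$6,919.9724…

R$6,919.97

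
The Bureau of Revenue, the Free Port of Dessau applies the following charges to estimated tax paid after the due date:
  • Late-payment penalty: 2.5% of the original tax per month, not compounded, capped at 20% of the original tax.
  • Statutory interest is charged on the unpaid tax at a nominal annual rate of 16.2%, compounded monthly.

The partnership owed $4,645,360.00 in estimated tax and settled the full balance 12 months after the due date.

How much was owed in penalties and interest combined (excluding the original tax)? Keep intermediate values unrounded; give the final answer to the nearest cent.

$1,740,089.54

Penalty (uncapped): 12 × 2.5% × $4,645,360.00 = $1,393,608.00; cap = 20% × $4,645,360.00 = $929,072.00 → penalty = $929,072.00
Interest (16.2%/yr ÷ 12 = 1.35%/month): $4,645,360.00 × ((1 + 0.0135)^12 − 1) = $811,017.5373…
Penalties + interest = $929,072.0000 + $811,017.5373… = $1,740,089.54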